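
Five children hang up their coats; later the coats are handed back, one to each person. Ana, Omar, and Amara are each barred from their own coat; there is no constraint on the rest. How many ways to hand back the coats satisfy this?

64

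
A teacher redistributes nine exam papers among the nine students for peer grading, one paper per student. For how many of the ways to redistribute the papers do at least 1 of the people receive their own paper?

# with exactly i fixed is C(9,i)·!(9-i); sum over i=1..9:
  i=1: C(9,1)·!8 = 9·14833 = 133497
  i=2: C(9,2)·!7 = 36·1854 = 66744
  i=3: C(9,3)·!6 = 84·265 = 22260
  i=4: C(9,4)·!5 = 126·44 = 5544
  i=5: C(9,5)·!4 = 126·9 = 1134
  i=6: C(9,6)·!3 = 84·2 = 168
  i=7: C(9,7)·!2 = 36·1 = 36
  i=8: C(9,8)·!1 = 9·0 = 0
  i=9: C(9,9)·!0 = 1·1 = 1
Total = 229384.

229384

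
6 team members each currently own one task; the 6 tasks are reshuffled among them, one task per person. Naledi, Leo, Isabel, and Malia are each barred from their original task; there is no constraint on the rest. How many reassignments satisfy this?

362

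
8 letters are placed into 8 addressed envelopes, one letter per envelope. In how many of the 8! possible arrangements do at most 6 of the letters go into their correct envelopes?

# with exactly i fixed is C(8,i)·!(8-i); sum over i=0..6:
  i=0: C(8,0)·!8 = 1·14833 = 14833
  i=1: C(8,1)·!7 = 8·1854 = 14832
  i=2: C(8,2)·!6 = 28·265 = 7420
  i=3: C(8,3)·!5 = 56·44 = 2464
  i=4: C(8,4)·!4 = 70·9 = 630
  i=5: C(8,5)·!3 = 56·2 = 112
  i=6: C(8,6)·!2 = 28·1 = 28
Total = 40319.

40319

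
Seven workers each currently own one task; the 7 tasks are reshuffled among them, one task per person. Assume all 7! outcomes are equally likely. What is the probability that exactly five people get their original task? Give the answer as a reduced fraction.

Favorable outcomes: C(7,5)·!2 = 21·1 = 21.
Total outcomes: 7! = 5040.
Probability = 21/5040 = 1/240.

1/240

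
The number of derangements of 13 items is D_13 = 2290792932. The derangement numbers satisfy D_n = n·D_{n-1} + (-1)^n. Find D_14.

D_14 = 14·2290792932 + 1 = 32071101049.

32071101049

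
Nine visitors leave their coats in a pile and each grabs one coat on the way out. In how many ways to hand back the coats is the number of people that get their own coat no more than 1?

Sum C(9,i)·!(9-i) for i = 0..1:
  i=0: C(9,0)·!9 = 1·133496 = 133496
  i=1: C(9,1)·!8 = 9·14833 = 133497
Total = 266993.

266993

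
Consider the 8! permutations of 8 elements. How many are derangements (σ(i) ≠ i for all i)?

14833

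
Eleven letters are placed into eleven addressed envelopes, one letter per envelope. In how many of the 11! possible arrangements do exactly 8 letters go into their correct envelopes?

330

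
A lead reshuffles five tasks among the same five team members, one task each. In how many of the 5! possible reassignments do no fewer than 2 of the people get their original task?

31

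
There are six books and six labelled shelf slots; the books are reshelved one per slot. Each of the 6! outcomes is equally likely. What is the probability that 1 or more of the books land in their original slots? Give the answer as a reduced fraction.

91/144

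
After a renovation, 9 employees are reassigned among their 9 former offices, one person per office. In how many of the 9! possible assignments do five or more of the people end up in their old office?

# with exactly i fixed is C(9,i)·!(9-i); sum over i=5..9:
  i=5: C(9,5)·!4 = 126·9 = 1134
  i=6: C(9,6)·!3 = 84·2 = 168
  i=7: C(9,7)·!2 = 36·1 = 36
  i=8: C(9,8)·!1 = 9·0 = 0
  i=9: C(9,9)·!0 = 1·1 = 1
Total = 1339.

1339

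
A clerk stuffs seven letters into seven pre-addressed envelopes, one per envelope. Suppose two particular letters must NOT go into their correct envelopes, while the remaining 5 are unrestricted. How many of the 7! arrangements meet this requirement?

Inclusion-exclusion on the 2 forbidden self-matches:
Σ_{j=0}^{2} (-1)^j C(2,j)(7-j)!
= C(2,0)·7! - C(2,1)·6! + C(2,2)·5!
= 5040 - 1440 + 120
= 3720

3720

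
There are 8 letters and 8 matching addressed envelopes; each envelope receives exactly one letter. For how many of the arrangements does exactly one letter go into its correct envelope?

14832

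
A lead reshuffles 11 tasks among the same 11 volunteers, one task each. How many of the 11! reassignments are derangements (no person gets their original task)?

14684570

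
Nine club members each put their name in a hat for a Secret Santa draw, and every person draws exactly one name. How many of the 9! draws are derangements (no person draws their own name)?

!9 = 9! · Σ_{k=0}^{9} (-1)^k/k!
= 9! - 9!/1! + 9!/2! - 9!/3! + 9!/4! - 9!/5! + 9!/6! - 9!/7! + 9!/8! - 9!/9!
= 362880 - 362880 + 181440 - 60480 + 15120 - 3024 + 504 - 72 + 9 - 1
= 133496

133496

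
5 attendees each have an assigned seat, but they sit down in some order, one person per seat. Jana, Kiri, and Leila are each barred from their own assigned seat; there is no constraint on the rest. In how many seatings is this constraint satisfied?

64

Let A_j be the event that the j-th constrained one is fixed. By inclusion-exclusion over the 3 events:
Σ_{j=0}^{3} (-1)^j C(3,j)(5-j)!
= C(3,0)·5! - C(3,1)·4! + C(3,2)·3! - C(3,3)·2!
= 120 - 72 + 18 - 2
= 64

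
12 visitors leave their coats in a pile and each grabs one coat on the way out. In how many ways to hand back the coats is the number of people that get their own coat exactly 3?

Pick the 3 fixed positions: C(12,3) = 220 ways.
The other 9 form a derangement: !9 = 133496.
Total: 220 × 133496 = 29369120.

29369120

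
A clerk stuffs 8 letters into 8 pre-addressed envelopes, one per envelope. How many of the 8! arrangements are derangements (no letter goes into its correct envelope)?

14833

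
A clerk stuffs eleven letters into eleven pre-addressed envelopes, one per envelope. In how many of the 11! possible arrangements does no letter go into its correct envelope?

14684570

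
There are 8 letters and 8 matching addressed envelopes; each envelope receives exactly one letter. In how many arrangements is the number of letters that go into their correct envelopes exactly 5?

112

Choose which 5 of the 8 are fixed: C(8,5) = 56.
The other 3 form a derangement: !3 = 2.
Total: 56 × 2 = 112.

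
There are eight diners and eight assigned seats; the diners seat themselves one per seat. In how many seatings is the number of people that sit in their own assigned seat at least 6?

29

Sum C(8,i)·!(8-i) for i = 6..8:
  i=6: C(8,6)·!2 = 28·1 = 28
  i=7: C(8,7)·!1 = 8·0 = 0
  i=8: C(8,8)·!0 = 1·1 = 1
Total = 29.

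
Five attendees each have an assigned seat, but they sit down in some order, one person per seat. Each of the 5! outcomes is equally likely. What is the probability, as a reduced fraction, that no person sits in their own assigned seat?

11/30

Favorable outcomes: !5 = 44.
Total outcomes: 5! = 120.
Probability = 44/120 = 11/30.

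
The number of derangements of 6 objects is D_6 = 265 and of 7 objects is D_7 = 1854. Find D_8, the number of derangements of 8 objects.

D_8 = (8-1)·(D_7 + D_6) = 7·(1854 + 265) = 7·2119 = 14833.

14833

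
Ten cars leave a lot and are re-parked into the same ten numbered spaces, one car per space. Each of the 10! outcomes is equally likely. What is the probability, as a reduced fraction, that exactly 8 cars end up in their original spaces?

Favorable outcomes: C(10,8)·!2 = 45·1 = 45.
Total outcomes: 10! = 3628800.
Probability = 45/3628800 = 1/80640.

1/80640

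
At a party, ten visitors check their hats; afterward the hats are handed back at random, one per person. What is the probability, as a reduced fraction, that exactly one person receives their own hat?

16687/45360

Favorable outcomes: C(10,1)·!9 = 10·133496 = 1334960.
Total outcomes: 10! = 3628800.
Probability = 1334960/3628800 = 16687/45360.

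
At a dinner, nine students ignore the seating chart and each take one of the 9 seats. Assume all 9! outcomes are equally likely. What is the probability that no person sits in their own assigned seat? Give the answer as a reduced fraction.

16687/45360

Favorable outcomes: !9 = 133496.
Total outcomes: 9! = 362880.
Probability = 133496/362880 = 16687/45360.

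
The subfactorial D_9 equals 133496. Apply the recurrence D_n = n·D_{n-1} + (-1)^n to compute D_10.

1334961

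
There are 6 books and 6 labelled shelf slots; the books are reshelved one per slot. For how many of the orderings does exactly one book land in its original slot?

264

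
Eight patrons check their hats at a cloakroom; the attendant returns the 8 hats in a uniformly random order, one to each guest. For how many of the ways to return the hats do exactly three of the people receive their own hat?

Pick the 3 fixed positions: C(8,3) = 56 ways.
The other 5 form a derangement: !5 = 44.
Total: 56 × 44 = 2464.

2464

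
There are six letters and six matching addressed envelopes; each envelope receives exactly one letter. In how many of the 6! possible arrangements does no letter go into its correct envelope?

Use !n = (n-1)(!(n-1) + !(n-2)).
!6 = 5·(44 + 9) = 5·53 = 265

265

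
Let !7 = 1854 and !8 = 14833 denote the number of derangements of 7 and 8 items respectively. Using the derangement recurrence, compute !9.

133496

!9 = (9-1)·(!8 + !7) = 8·(14833 + 1854) = 8·16687 = 133496.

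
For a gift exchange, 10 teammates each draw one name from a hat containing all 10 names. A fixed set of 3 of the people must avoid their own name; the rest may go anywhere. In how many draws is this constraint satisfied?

Inclusion-exclusion on the 3 forbidden self-matches:
Σ_{j=0}^{3} (-1)^j C(3,j)(10-j)!
= C(3,0)·10! - C(3,1)·9! + C(3,2)·8! - C(3,3)·7!
= 3628800 - 1088640 + 120960 - 5040
= 2656080

2656080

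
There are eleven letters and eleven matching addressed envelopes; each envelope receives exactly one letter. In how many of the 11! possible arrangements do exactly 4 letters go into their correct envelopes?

611820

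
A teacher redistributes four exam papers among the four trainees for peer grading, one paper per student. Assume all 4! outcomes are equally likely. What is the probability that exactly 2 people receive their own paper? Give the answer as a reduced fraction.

Favorable outcomes: C(4,2)·!2 = 6·1 = 6.
Total outcomes: 4! = 24.
Probability = 6/24 = 1/4.

1/4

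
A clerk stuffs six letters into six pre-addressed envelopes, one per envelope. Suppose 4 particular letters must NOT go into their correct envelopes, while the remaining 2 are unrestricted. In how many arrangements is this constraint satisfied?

362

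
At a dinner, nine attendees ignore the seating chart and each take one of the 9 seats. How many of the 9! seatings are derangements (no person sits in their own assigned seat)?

133496

Use !n = (n-1)(!(n-1) + !(n-2)).
!9 = 8·(14833 + 1854) = 8·16687 = 133496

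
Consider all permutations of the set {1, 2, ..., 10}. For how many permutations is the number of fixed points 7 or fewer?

3628754

# with exactly i fixed is C(10,i)·!(10-i); sum over i=0..7:
  i=0: C(10,0)·!10 = 1·1334961 = 1334961
  i=1: C(10,1)·!9 = 10·133496 = 1334960
  i=2: C(10,2)·!8 = 45·14833 = 667485
  i=3: C(10,3)·!7 = 120·1854 = 222480
  i=4: C(10,4)·!6 = 210·265 = 55650
  i=5: C(10,5)·!5 = 252·44 = 11088
  i=6: C(10,6)·!4 = 210·9 = 1890
  i=7: C(10,7)·!3 = 120·2 = 240
Total = 3628754.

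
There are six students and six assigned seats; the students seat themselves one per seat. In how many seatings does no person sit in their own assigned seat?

265

Recurrence: !6 = 6·!5 + (-1)^6.
!6 = 6·44 + 1 = 265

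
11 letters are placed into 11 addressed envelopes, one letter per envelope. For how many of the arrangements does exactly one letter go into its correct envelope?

Pick the single fixed position: C(11,1) = 11 ways.
The other 10 form a derangement: !10 = 1334961.
Total: 11 × 1334961 = 14684571.

14684571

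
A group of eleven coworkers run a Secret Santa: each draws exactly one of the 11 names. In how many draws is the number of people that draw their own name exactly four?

Pick the 4 fixed positions: C(11,4) = 330 ways.
The remaining 7 must be deranged: !7 = 1854.
Total: 330 × 1854 = 611820.

611820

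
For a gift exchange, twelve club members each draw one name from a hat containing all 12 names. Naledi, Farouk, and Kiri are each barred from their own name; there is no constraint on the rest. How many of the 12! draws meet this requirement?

369774720

Inclusion-exclusion on the 3 forbidden self-matches:
Σ_{j=0}^{3} (-1)^j C(3,j)(12-j)!
= C(3,0)·12! - C(3,1)·11! + C(3,2)·10! - C(3,3)·9!
= 479001600 - 119750400 + 10886400 - 362880
= 369774720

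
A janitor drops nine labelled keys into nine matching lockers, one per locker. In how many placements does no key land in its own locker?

Use !n = (n-1)(!(n-1) + !(n-2)).
!9 = 8·(14833 + 1854) = 8·16687 = 133496

133496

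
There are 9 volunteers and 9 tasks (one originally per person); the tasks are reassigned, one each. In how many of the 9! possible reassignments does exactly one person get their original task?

133497

Choose which one of the 9 is fixed: C(9,1) = 9.
The remaining 8 must be deranged: !8 = 14833.
Total: 9 × 14833 = 133497.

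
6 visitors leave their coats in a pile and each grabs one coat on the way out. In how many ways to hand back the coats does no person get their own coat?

!6 is the nearest integer to 6!/e.
6! = 720, and 720/e ≈ 264.87, so !6 = 265.

265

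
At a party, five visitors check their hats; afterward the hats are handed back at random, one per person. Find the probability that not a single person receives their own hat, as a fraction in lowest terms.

Favorable outcomes: !5 = 44.
Total outcomes: 5! = 120.
Probability = 44/120 = 11/30.

11/30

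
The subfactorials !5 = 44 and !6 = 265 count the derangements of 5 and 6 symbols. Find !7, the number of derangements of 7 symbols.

!7 = (7-1)·(!6 + !5) = 6·(265 + 44) = 6·309 = 1854.

1854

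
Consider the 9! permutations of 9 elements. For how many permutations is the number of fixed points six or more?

205

Sum C(9,i)·!(9-i) for i = 6..9:
  i=6: C(9,6)·!3 = 84·2 = 168
  i=7: C(9,7)·!2 = 36·1 = 36
  i=8: C(9,8)·!1 = 9·0 = 0
  i=9: C(9,9)·!0 = 1·1 = 1
Total = 205.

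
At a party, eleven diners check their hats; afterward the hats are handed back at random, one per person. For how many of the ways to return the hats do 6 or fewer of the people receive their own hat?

39913444

# with exactly i fixed is C(11,i)·!(11-i); sum over i=0..6:
  i=0: C(11,0)·!11 = 1·14684570 = 14684570
  i=1: C(11,1)·!10 = 11·1334961 = 14684571
  i=2: C(11,2)·!9 = 55·133496 = 7342280
  i=3: C(11,3)·!8 = 165·14833 = 2447445
  i=4: C(11,4)·!7 = 330·1854 = 611820
  i=5: C(11,5)·!6 = 462·265 = 122430
  i=6: C(11,6)·!5 = 462·44 = 20328
Total = 39913444.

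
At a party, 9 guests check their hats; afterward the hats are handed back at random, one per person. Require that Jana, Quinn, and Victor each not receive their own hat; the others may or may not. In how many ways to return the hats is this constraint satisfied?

256320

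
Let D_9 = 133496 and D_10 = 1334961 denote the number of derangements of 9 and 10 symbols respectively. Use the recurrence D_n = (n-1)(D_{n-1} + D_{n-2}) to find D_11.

D_11 = (11-1)·(D_10 + D_9) = 10·(1334961 + 133496) = 10·1468457 = 14684570.

14684570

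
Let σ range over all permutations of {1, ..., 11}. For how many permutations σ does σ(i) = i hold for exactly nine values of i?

Pick the 9 fixed positions: C(11,9) = 55 ways.
The remaining 2 must be deranged: !2 = 1.
Total: 55 × 1 = 55.

55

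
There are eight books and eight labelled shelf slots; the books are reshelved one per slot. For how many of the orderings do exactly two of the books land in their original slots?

7420

Pick the 2 fixed positions: C(8,2) = 28 ways.
The remaining 6 must be deranged: !6 = 265.
Total: 28 × 265 = 7420.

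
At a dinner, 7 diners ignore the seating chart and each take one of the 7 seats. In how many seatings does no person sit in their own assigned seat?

1854

Use !n = n·!(n-1) + (-1)^n.
!7 = 7·265 - 1 = 1854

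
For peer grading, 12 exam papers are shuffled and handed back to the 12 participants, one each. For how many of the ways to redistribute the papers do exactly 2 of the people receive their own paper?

88107426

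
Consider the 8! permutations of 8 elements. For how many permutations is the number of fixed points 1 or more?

# with exactly i fixed is C(8,i)·!(8-i); sum over i=1..8:
  i=1: C(8,1)·!7 = 8·1854 = 14832
  i=2: C(8,2)·!6 = 28·265 = 7420
  i=3: C(8,3)·!5 = 56·44 = 2464
  i=4: C(8,4)·!4 = 70·9 = 630
  i=5: C(8,5)·!3 = 56·2 = 112
  i=6: C(8,6)·!2 = 28·1 = 28
  i=7: C(8,7)·!1 = 8·0 = 0
  i=8: C(8,8)·!0 = 1·1 = 1
Total = 25487.

25487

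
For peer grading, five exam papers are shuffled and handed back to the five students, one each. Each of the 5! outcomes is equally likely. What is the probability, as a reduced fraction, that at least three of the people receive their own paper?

11/120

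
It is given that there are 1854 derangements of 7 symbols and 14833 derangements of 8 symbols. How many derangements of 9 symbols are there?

133496

D_9 = (9-1)·(D_8 + D_7) = 8·(14833 + 1854) = 8·16687 = 133496.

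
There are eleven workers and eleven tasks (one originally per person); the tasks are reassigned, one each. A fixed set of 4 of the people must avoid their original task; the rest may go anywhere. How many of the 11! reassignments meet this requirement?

Inclusion-exclusion on the 4 forbidden self-matches:
Σ_{j=0}^{4} (-1)^j C(4,j)(11-j)!
= C(4,0)·11! - C(4,1)·10! + C(4,2)·9! - C(4,3)·8! + C(4,4)·7!
= 39916800 - 14515200 + 2177280 - 161280 + 5040
= 27422640

27422640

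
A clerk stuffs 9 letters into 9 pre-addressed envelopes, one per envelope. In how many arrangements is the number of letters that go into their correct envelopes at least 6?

205

Sum C(9,i)·!(9-i) for i = 6..9:
  i=6: C(9,6)·!3 = 84·2 = 168
  i=7: C(9,7)·!2 = 36·1 = 36
  i=8: C(9,8)·!1 = 9·0 = 0
  i=9: C(9,9)·!0 = 1·1 = 1
Total = 205.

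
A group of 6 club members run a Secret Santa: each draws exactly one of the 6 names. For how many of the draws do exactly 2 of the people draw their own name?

135

Pick the 2 fixed positions: C(6,2) = 15 ways.
The other 4 form a derangement: !4 = 9.
Total: 15 × 9 = 135.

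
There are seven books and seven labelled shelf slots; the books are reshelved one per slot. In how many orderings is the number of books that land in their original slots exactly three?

Choose which 3 of the 7 are fixed: C(7,3) = 35.
The remaining 4 must be deranged: !4 = 9.
Total: 35 × 9 = 315.

315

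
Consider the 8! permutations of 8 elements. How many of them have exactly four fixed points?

630

Pick the 4 fixed positions: C(8,4) = 70 ways.
The other 4 form a derangement: !4 = 9.
Total: 70 × 9 = 630.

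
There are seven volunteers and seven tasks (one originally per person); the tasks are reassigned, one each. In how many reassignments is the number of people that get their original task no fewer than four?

92

Sum C(7,i)·!(7-i) for i = 4..7:
  i=4: C(7,4)·!3 = 35·2 = 70
  i=5: C(7,5)·!2 = 21·1 = 21
  i=6: C(7,6)·!1 = 7·0 = 0
  i=7: C(7,7)·!0 = 1·1 = 1
Total = 92.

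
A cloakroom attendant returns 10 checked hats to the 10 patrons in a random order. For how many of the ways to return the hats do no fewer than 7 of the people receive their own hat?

Sum C(10,i)·!(10-i) for i = 7..10:
  i=7: C(10,7)·!3 = 120·2 = 240
  i=8: C(10,8)·!2 = 45·1 = 45
  i=9: C(10,9)·!1 = 10·0 = 0
  i=10: C(10,10)·!0 = 1·1 = 1
Total = 286.

286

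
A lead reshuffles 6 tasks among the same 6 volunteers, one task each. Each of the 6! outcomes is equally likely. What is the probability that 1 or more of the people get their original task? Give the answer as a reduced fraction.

91/144

Favorable outcomes: Σ_{i≥1} C(6,i)·!(6-i) = 6·44 + 15·9 + 20·2 + 15·1 + 6·0 + 1·1 = 455.
Total outcomes: 6! = 720.
Probability = 455/720 = 91/144.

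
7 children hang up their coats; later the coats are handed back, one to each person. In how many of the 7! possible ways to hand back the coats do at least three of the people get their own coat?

# with exactly i fixed is C(7,i)·!(7-i); sum over i=3..7:
  i=3: C(7,3)·!4 = 35·9 = 315
  i=4: C(7,4)·!3 = 35·2 = 70
  i=5: C(7,5)·!2 = 21·1 = 21
  i=6: C(7,6)·!1 = 7·0 = 0
  i=7: C(7,7)·!0 = 1·1 = 1
Total = 407.

407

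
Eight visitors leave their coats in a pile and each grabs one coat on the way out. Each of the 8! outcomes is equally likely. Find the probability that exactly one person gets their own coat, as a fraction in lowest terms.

103/280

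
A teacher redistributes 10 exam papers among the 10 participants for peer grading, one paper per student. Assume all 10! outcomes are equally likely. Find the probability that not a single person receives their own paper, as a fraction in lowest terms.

Favorable outcomes: !10 = 1334961.
Total outcomes: 10! = 3628800.
Probability = 1334961/3628800 = 16481/44800.

16481/44800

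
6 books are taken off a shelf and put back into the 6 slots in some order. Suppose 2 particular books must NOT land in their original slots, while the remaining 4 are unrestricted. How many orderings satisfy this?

504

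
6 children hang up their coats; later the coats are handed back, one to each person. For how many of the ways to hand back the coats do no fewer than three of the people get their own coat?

56

# with exactly i fixed is C(6,i)·!(6-i); sum over i=3..6:
  i=3: C(6,3)·!3 = 20·2 = 40
  i=4: C(6,4)·!2 = 15·1 = 15
  i=5: C(6,5)·!1 = 6·0 = 0
  i=6: C(6,6)·!0 = 1·1 = 1
Total = 56.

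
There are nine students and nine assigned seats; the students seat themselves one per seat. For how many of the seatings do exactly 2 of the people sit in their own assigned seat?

66744

Pick the 2 fixed positions: C(9,2) = 36 ways.
The remaining 7 must be deranged: !7 = 1854.
Total: 36 × 1854 = 66744.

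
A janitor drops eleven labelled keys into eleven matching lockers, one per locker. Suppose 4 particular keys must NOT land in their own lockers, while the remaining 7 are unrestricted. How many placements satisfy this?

Inclusion-exclusion on the 4 forbidden self-matches:
Σ_{j=0}^{4} (-1)^j C(4,j)(11-j)!
= C(4,0)·11! - C(4,1)·10! + C(4,2)·9! - C(4,3)·8! + C(4,4)·7!
= 39916800 - 14515200 + 2177280 - 161280 + 5040
= 27422640

27422640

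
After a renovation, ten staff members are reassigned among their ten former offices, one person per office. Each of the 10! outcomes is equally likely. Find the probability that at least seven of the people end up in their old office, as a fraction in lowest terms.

143/1814400

Favorable outcomes: Σ_{i≥7} C(10,i)·!(10-i) = 120·2 + 45·1 + 10·0 + 1·1 = 286.
Total outcomes: 10! = 3628800.
Probability = 286/3628800 = 143/1814400.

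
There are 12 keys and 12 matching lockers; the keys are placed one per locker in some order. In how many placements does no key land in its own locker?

Use !n = (n-1)(!(n-1) + !(n-2)).
!12 = 11·(14684570 + 1334961) = 11·16019531 = 176214841

176214841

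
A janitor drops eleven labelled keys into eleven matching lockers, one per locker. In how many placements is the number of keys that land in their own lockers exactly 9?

Choose which 9 of the 11 are fixed: C(11,9) = 55.
The remaining 2 must be deranged: !2 = 1.
Total: 55 × 1 = 55.

55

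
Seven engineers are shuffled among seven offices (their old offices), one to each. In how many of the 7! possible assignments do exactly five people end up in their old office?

21

Choose which 5 of the 7 are fixed: C(7,5) = 21.
The other 2 form a derangement: !2 = 1.
Total: 21 × 1 = 21.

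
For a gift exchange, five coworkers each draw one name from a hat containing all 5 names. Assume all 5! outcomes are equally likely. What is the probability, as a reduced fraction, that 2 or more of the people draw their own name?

Favorable outcomes: Σ_{i≥2} C(5,i)·!(5-i) = 10·2 + 10·1 + 5·0 + 1·1 = 31.
Total outcomes: 5! = 120.
Probability = 31/120 = 31/120.

31/120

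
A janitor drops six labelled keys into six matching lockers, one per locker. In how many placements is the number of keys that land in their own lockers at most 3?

704

Sum C(6,i)·!(6-i) for i = 0..3:
  i=0: C(6,0)·!6 = 1·265 = 265
  i=1: C(6,1)·!5 = 6·44 = 264
  i=2: C(6,2)·!4 = 15·9 = 135
  i=3: C(6,3)·!3 = 20·2 = 40
Total = 704.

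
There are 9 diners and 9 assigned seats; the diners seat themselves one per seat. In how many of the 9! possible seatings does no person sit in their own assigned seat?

133496

The subfactorial !9 = [9!/e] (nearest integer).
9! = 362880, and 362880/e ≈ 133496.09, so !9 = 133496.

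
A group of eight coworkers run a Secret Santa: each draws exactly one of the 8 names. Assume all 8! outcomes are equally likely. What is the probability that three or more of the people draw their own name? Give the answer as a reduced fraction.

Favorable outcomes: Σ_{i≥3} C(8,i)·!(8-i) = 56·44 + 70·9 + 56·2 + 28·1 + 8·0 + 1·1 = 3235.
Total outcomes: 8! = 40320.
Probability = 3235/40320 = 647/8064.

647/8064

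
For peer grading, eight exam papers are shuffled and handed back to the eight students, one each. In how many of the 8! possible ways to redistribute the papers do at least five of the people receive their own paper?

141

Sum C(8,i)·!(8-i) for i = 5..8:
  i=5: C(8,5)·!3 = 56·2 = 112
  i=6: C(8,6)·!2 = 28·1 = 28
  i=7: C(8,7)·!1 = 8·0 = 0
  i=8: C(8,8)·!0 = 1·1 = 1
Total = 141.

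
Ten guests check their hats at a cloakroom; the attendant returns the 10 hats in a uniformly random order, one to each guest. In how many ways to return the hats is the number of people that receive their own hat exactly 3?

Pick the 3 fixed positions: C(10,3) = 120 ways.
The other 7 form a derangement: !7 = 1854.
Total: 120 × 1854 = 222480.

222480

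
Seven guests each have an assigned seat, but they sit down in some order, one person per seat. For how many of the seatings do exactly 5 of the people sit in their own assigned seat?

21

Pick the 5 fixed positions: C(7,5) = 21 ways.
The remaining 2 must be deranged: !2 = 1.
Total: 21 × 1 = 21.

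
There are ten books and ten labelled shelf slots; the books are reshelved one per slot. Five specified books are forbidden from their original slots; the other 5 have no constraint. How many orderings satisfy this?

2170680

Let A_j be the event that the j-th constrained one is fixed. By inclusion-exclusion over the 5 events:
Σ_{j=0}^{5} (-1)^j C(5,j)(10-j)!
= C(5,0)·10! - C(5,1)·9! + C(5,2)·8! - C(5,3)·7! + C(5,4)·6! - C(5,5)·5!
= 3628800 - 1814400 + 403200 - 50400 + 3600 - 120
= 2170680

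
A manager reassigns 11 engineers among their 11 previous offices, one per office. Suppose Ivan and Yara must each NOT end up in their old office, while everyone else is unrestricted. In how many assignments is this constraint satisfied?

Let A_j be the event that the j-th constrained one is fixed. By inclusion-exclusion over the 2 events:
Σ_{j=0}^{2} (-1)^j C(2,j)(11-j)!
= C(2,0)·11! - C(2,1)·10! + C(2,2)·9!
= 39916800 - 7257600 + 362880
= 33022080

33022080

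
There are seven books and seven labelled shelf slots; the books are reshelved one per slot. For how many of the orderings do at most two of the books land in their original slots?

4633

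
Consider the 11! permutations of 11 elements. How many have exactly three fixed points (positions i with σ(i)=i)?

Pick the 3 fixed positions: C(11,3) = 165 ways.
The remaining 8 must be deranged: !8 = 14833.
Total: 165 × 14833 = 2447445.

2447445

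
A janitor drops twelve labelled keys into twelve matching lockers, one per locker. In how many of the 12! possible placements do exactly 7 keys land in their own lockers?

Choose which 7 of the 12 are fixed: C(12,7) = 792.
The remaining 5 must be deranged: !5 = 44.
Total: 792 × 44 = 34848.

34848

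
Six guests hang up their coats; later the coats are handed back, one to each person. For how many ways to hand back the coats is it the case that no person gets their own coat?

Use !n = n·!(n-1) + (-1)^n.
!6 = 6·44 + 1 = 265

265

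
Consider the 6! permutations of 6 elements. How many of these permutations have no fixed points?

265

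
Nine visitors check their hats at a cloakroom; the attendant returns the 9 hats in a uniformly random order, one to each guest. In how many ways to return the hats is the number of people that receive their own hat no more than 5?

362675

Sum C(9,i)·!(9-i) for i = 0..5:
  i=0: C(9,0)·!9 = 1·133496 = 133496
  i=1: C(9,1)·!8 = 9·14833 = 133497
  i=2: C(9,2)·!7 = 36·1854 = 66744
  i=3: C(9,3)·!6 = 84·265 = 22260
  i=4: C(9,4)·!5 = 126·44 = 5544
  i=5: C(9,5)·!4 = 126·9 = 1134
Total = 362675.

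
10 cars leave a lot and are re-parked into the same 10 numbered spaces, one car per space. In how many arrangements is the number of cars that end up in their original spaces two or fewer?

Sum C(10,i)·!(10-i) for i = 0..2:
  i=0: C(10,0)·!10 = 1·1334961 = 1334961
  i=1: C(10,1)·!9 = 10·133496 = 1334960
  i=2: C(10,2)·!8 = 45·14833 = 667485
Total = 3337406.

3337406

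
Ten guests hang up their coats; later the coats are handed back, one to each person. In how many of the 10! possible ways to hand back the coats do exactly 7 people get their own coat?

Choose which 7 of the 10 are fixed: C(10,7) = 120.
The other 3 form a derangement: !3 = 2.
Total: 120 × 2 = 240.

240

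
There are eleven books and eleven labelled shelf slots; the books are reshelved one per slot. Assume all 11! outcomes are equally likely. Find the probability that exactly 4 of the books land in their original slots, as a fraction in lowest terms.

Favorable outcomes: C(11,4)·!7 = 330·1854 = 611820.
Total outcomes: 11! = 39916800.
Probability = 611820/39916800 = 103/6720.

103/6720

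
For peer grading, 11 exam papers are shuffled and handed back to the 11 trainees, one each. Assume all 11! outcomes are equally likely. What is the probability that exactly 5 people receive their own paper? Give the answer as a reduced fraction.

Favorable outcomes: C(11,5)·!6 = 462·265 = 122430.
Total outcomes: 11! = 39916800.
Probability = 122430/39916800 = 53/17280.

53/17280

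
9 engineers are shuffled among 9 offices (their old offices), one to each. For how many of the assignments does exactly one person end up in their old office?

Pick the single fixed position: C(9,1) = 9 ways.
The remaining 8 must be deranged: !8 = 14833.
Total: 9 × 14833 = 133497.

133497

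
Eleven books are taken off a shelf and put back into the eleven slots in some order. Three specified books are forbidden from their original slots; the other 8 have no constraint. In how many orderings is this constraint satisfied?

30078720

Let A_j be the event that the j-th constrained one is fixed. By inclusion-exclusion over the 3 events:
Σ_{j=0}^{3} (-1)^j C(3,j)(11-j)!
= C(3,0)·11! - C(3,1)·10! + C(3,2)·9! - C(3,3)·8!
= 39916800 - 10886400 + 1088640 - 40320
= 30078720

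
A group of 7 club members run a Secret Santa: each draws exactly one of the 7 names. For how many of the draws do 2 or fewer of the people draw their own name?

Sum C(7,i)·!(7-i) for i = 0..2:
  i=0: C(7,0)·!7 = 1·1854 = 1854
  i=1: C(7,1)·!6 = 7·265 = 1855
  i=2: C(7,2)·!5 = 21·44 = 924
Total = 4633.

4633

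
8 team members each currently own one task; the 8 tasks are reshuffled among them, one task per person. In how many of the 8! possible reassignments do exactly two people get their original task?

7420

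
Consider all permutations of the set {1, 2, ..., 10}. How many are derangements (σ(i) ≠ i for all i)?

1334961

Recurrence: !10 = 10·!9 + (-1)^10.
!10 = 10·133496 + 1 = 1334961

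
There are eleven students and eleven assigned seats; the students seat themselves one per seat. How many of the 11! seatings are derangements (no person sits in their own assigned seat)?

14684570

!11 = 11! · Σ_{k=0}^{11} (-1)^k/k!
= 11! - 11!/1! + 11!/2! - 11!/3! + 11!/4! - 11!/5! + 11!/6! - 11!/7! + 11!/8! - 11!/9! + 11!/10! - 11!/11!
= 39916800 - 39916800 + 19958400 - 6652800 + 1663200 - 332640 + 55440 - 7920 + 990 - 110 + 11 - 1
= 14684570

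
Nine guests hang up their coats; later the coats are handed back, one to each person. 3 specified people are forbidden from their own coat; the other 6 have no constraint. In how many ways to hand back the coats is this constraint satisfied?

256320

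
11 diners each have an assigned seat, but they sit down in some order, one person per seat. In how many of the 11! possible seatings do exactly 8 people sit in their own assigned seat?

330

Pick the 8 fixed positions: C(11,8) = 165 ways.
The remaining 3 must be deranged: !3 = 2.
Total: 165 × 2 = 330.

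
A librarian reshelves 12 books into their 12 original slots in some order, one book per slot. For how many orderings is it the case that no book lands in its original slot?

Recurrence: !12 = 11·(!11 + !10).
!12 = 11·(14684570 + 1334961) = 11·16019531 = 176214841

176214841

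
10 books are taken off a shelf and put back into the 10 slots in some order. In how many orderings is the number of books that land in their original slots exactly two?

Choose which 2 of the 10 are fixed: C(10,2) = 45.
The remaining 8 must be deranged: !8 = 14833.
Total: 45 × 14833 = 667485.

667485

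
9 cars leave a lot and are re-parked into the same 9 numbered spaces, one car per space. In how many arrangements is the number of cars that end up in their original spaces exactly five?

1134

Pick the 5 fixed positions: C(9,5) = 126 ways.
The remaining 4 must be deranged: !4 = 9.
Total: 126 × 9 = 1134.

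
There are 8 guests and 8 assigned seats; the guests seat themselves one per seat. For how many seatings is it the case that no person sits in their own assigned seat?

14833

The number of derangements of 8 is !8 = Σ_{k=0}^{8} (-1)^k·8!/k!
= 8! - 8!/1! + 8!/2! - 8!/3! + 8!/4! - 8!/5! + 8!/6! - 8!/7! + 8!/8!
= 40320 - 40320 + 20160 - 6720 + 1680 - 336 + 56 - 8 + 1
= 14833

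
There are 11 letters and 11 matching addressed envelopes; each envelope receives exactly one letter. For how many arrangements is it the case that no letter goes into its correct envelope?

The number of derangements of 11 is !11 = Σ_{k=0}^{11} (-1)^k·11!/k!
= 11! - 11!/1! + 11!/2! - 11!/3! + 11!/4! - 11!/5! + 11!/6! - 11!/7! + 11!/8! - 11!/9! + 11!/10! - 11!/11!
= 39916800 - 39916800 + 19958400 - 6652800 + 1663200 - 332640 + 55440 - 7920 + 990 - 110 + 11 - 1
= 14684570

14684570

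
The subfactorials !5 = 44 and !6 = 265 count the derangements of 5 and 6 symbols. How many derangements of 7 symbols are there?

1854

!7 = (7-1)·(!6 + !5) = 6·(265 + 44) = 6·309 = 1854.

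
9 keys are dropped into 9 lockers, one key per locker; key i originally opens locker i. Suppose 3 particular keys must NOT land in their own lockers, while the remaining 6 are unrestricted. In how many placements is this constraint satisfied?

256320

Let A_j be the event that the j-th constrained one is fixed. By inclusion-exclusion over the 3 events:
Σ_{j=0}^{3} (-1)^j C(3,j)(9-j)!
= C(3,0)·9! - C(3,1)·8! + C(3,2)·7! - C(3,3)·6!
= 362880 - 120960 + 15120 - 720
= 256320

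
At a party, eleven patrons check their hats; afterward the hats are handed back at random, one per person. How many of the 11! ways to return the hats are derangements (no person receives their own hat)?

The number of derangements of 11 is !11 = Σ_{k=0}^{11} (-1)^k·11!/k!
= 11! - 11!/1! + 11!/2! - 11!/3! + 11!/4! - 11!/5! + 11!/6! - 11!/7! + 11!/8! - 11!/9! + 11!/10! - 11!/11!
= 39916800 - 39916800 + 19958400 - 6652800 + 1663200 - 332640 + 55440 - 7920 + 990 - 110 + 11 - 1
= 14684570

14684570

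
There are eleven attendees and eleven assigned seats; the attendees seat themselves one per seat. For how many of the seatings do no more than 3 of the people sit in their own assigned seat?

Sum C(11,i)·!(11-i) for i = 0..3:
  i=0: C(11,0)·!11 = 1·14684570 = 14684570
  i=1: C(11,1)·!10 = 11·1334961 = 14684571
  i=2: C(11,2)·!9 = 55·133496 = 7342280
  i=3: C(11,3)·!8 = 165·14833 = 2447445
Total = 39158866.

39158866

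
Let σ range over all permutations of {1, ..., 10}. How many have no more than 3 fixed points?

3559886

Sum C(10,i)·!(10-i) for i = 0..3:
  i=0: C(10,0)·!10 = 1·1334961 = 1334961
  i=1: C(10,1)·!9 = 10·133496 = 1334960
  i=2: C(10,2)·!8 = 45·14833 = 667485
  i=3: C(10,3)·!7 = 120·1854 = 222480
Total = 3559886.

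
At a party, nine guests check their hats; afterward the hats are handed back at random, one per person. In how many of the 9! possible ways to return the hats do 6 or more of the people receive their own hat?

Sum C(9,i)·!(9-i) for i = 6..9:
  i=6: C(9,6)·!3 = 84·2 = 168
  i=7: C(9,7)·!2 = 36·1 = 36
  i=8: C(9,8)·!1 = 9·0 = 0
  i=9: C(9,9)·!0 = 1·1 = 1
Total = 205.

205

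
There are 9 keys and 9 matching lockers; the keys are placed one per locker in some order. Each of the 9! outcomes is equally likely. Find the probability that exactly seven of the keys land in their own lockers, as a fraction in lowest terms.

1/10080

Favorable outcomes: C(9,7)·!2 = 36·1 = 36.
Total outcomes: 9! = 362880.
Probability = 36/362880 = 1/10080.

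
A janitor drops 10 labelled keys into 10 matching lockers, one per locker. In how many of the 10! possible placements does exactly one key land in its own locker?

1334960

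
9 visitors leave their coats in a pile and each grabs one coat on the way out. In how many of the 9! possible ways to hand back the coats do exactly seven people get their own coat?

Pick the 7 fixed positions: C(9,7) = 36 ways.
The other 2 form a derangement: !2 = 1.
Total: 36 × 1 = 36.

36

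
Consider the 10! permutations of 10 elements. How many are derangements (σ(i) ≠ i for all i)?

Recurrence: !10 = 10·!9 + (-1)^10.
!10 = 10·133496 + 1 = 1334961

1334961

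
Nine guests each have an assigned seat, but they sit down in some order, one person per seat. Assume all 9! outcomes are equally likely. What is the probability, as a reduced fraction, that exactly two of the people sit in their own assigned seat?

Favorable outcomes: C(9,2)·!7 = 36·1854 = 66744.
Total outcomes: 9! = 362880.
Probability = 66744/362880 = 103/560.

103/560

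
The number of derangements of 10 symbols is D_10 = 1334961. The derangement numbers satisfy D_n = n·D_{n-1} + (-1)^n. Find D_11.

D_11 = 11·1334961 - 1 = 14684570.

14684570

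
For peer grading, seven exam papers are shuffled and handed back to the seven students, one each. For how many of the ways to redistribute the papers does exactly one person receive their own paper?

Choose which one of the 7 is fixed: C(7,1) = 7.
The remaining 6 must be deranged: !6 = 265.
Total: 7 × 265 = 1855.

1855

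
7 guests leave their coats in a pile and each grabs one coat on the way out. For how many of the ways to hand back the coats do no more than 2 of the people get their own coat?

4633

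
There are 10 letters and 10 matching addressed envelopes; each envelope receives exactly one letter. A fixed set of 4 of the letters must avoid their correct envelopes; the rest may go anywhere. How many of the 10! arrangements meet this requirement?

2399760

Let A_j be the event that the j-th constrained one is fixed. By inclusion-exclusion over the 4 events:
Σ_{j=0}^{4} (-1)^j C(4,j)(10-j)!
= C(4,0)·10! - C(4,1)·9! + C(4,2)·8! - C(4,3)·7! + C(4,4)·6!
= 3628800 - 1451520 + 241920 - 20160 + 720
= 2399760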